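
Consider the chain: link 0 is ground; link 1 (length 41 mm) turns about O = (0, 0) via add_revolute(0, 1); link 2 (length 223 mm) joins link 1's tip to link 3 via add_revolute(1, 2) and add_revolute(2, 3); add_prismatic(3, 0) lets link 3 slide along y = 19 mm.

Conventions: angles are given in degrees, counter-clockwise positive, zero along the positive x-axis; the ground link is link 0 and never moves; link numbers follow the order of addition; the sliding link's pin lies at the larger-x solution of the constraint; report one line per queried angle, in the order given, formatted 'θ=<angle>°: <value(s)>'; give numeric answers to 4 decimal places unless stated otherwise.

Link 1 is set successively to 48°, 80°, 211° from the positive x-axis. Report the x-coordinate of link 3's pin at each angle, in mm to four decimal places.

geometry: r = 41 mm, L = 223 mm, e = 19 mm
θ=48°: crank pin P = (r cos θ, r sin θ) = (27.434355, 30.468938)
θ=48°: h = r sin θ − e = 30.468938 − 19 = 11.468938
θ=48°: x = r cos θ + √(L² − h²) = 27.434355 + 222.704880 = 250.139235
θ=80°: crank pin P = (r cos θ, r sin θ) = (7.119575, 40.377118)
θ=80°: h = r sin θ − e = 40.377118 − 19 = 21.377118
θ=80°: x = r cos θ + √(L² − h²) = 7.119575 + 221.973014 = 229.092589
θ=211°: crank pin P = (r cos θ, r sin θ) = (-35.143859, -21.116561)
θ=211°: h = r sin θ − e = -21.116561 − 19 = -40.116561
θ=211°: x = r cos θ + √(L² − h²) = -35.143859 + 219.361942 = 184.218083

θ=48°: 250.1392
θ=80°: 229.0926
θ=211°: 184.2181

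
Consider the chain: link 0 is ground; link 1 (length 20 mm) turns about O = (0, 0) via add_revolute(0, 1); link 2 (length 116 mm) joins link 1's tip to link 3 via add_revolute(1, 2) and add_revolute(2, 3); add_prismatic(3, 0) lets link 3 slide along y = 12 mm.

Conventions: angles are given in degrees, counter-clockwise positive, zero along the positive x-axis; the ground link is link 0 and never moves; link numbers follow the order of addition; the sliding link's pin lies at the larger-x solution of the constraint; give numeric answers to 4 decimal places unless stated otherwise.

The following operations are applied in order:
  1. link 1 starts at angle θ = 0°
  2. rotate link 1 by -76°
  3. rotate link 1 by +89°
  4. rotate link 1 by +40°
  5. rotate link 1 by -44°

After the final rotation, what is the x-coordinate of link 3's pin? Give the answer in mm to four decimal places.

geometry: r = 20 mm, L = 116 mm, e = 12 mm; θ starts at 0°
rotate link 1 by -76°: θ ← 0° -76° = -76°
rotate link 1 by +89°: θ ← -76° +89° = 13°
rotate link 1 by +40°: θ ← 13° +40° = 53°
rotate link 1 by -44°: θ ← 53° -44° = 9°
crank pin P = (r cos θ, r sin θ) = (19.753767, 3.128689)
h = r sin θ − e = 3.128689 − 12 = -8.871311
x = r cos θ + √(L² − h²) = 19.753767 + 115.660278 = 135.414045

135.4140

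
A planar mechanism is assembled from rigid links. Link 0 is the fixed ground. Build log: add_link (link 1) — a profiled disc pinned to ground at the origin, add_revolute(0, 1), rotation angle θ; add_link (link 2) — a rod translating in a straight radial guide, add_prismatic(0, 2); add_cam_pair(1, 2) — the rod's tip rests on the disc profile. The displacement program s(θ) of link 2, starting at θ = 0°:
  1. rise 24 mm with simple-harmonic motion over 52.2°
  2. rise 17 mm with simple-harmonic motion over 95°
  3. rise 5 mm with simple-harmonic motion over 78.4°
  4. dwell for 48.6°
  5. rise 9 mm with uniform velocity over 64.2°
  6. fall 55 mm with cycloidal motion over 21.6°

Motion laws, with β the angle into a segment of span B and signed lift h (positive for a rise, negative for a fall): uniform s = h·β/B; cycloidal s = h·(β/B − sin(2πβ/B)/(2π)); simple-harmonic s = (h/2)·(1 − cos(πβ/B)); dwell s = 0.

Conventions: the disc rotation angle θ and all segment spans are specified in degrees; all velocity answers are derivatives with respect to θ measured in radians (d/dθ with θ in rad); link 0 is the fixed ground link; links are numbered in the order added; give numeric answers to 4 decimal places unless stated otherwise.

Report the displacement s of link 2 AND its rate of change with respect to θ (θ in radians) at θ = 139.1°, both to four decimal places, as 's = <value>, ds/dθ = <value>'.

seg 1 [0°–52.2°] simple-harmonic, h=24: full span → s += 24 → s = 24.0000
seg 2 [52.2°–147.2°] simple-harmonic, h=17: θ=139.1° here. β=86.9, B=95. 17/2·(1 − cos(π·0.9147)) = 16.6969 → s = 40.6969
velocity in seg [52.2°–147.2°] (simple-harmonic), θ in radians: β = 86.9° = 1.5167 rad, B = 95° = 1.6581 rad; ds/dθ = (πh/(2B)) sin(πβ/B) = (π·17/(2·1.6581)) sin(π·0.9147) = 4.262586 mm/rad

s = 40.6969, ds/dθ = 4.2626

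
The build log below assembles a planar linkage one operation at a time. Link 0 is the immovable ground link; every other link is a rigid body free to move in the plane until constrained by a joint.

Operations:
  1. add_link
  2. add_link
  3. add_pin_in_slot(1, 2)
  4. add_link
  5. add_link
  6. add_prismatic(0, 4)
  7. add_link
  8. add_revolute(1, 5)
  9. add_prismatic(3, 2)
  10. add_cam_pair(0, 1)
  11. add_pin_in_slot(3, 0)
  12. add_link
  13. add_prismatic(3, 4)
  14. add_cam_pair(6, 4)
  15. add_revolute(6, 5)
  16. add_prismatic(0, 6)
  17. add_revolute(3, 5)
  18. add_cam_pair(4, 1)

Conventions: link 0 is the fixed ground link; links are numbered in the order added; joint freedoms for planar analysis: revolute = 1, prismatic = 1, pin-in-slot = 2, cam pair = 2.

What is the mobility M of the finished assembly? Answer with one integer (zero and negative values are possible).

L=1 J1=0 J2=0
add link → L=2 J1=0 J2=0
add link → L=3 J1=0 J2=0
PS@1,2 dof=2 J2 → L=3 J1=0 J2=1
add link → L=4 J1=0 J2=1
add link → L=5 J1=0 J2=1
P@0,4 dof=1 J1 → L=5 J1=1 J2=1
add link → L=6 J1=1 J2=1
R@1,5 dof=1 J1 → L=6 J1=2 J2=1
P@3,2 dof=1 J1 → L=6 J1=3 J2=1
C@0,1 dof=2 J2 → L=6 J1=3 J2=2
PS@3,0 dof=2 J2 → L=6 J1=3 J2=3
add link → L=7 J1=3 J2=3
P@3,4 dof=1 J1 → L=7 J1=4 J2=3
C@6,4 dof=2 J2 → L=7 J1=4 J2=4
R@6,5 dof=1 J1 → L=7 J1=5 J2=4
P@0,6 dof=1 J1 → L=7 J1=6 J2=4
R@3,5 dof=1 J1 → L=7 J1=7 J2=4
C@4,1 dof=2 J2 → L=7 J1=7 J2=5
M=3(L−1)−2J1−J2=3·6−2·7−5=-1

M = -1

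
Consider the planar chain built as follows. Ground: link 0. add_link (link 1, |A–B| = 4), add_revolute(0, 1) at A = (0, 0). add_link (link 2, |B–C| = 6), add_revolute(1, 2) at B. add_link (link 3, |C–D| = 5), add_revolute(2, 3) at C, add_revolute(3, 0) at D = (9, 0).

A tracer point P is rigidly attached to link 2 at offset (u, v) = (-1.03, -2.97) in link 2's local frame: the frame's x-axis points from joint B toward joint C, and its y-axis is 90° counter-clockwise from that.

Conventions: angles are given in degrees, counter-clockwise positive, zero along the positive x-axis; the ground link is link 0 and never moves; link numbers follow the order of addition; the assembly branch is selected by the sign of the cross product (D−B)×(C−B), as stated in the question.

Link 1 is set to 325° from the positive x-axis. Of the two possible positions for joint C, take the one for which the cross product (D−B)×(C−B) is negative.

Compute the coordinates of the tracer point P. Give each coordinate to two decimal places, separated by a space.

A=(0,0), D=(9.00,0)
B = A + 4.00·(cos325°, sin325°) = (3.2766, -2.2943)
|BD| = 6.1661
circle(B,6.00) ∩ circle(D,5.00): a=3.9750, h=4.4943
  candidates: C₊=(5.2940,3.3564) cross=27.713; C₋=(8.6385,-4.9869) cross=-27.713
  branch - wants cross < 0 → take C=(8.6385,-4.9869) (cross=-27.713)
ex = (C−B)/|BC| = (0.8936,-0.4488); ey = (0.4488,0.8936)
P = B + -1.03·ex + -2.97·ey = (1.0233,-4.4862)

1.02 -4.49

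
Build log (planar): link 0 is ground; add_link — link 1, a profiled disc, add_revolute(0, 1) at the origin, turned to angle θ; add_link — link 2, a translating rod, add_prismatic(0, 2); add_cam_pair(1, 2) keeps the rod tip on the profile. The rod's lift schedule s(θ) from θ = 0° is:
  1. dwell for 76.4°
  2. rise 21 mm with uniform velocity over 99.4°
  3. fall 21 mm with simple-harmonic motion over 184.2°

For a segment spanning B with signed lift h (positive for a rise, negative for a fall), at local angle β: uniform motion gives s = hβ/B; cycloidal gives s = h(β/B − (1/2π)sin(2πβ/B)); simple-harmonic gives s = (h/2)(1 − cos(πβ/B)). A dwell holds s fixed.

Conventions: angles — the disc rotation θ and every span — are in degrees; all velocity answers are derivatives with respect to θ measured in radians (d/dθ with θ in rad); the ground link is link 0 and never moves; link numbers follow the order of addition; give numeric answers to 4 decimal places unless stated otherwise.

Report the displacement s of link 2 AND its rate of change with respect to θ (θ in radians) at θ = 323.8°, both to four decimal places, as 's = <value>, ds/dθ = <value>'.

seg 1 [0°–76.4°] dwell: s stays 0.0000
seg 2 [76.4°–175.8°] uniform, h=21: full span → s += 21 → s = 21.0000
seg 3 [175.8°–360°] simple-harmonic, h=-21: θ=323.8° here. β=148, B=184.2. -21/2·(1 − cos(π·0.8035)) = -19.0615 → s = 1.9385
velocity in seg [175.8°–360°] (simple-harmonic), θ in radians: β = 148° = 2.5831 rad, B = 184.2° = 3.2149 rad; ds/dθ = (πh/(2B)) sin(πβ/B) = (π·(-21)/(2·3.2149)) sin(π·0.8035) = -5.940055 mm/rad

s = 1.9385, ds/dθ = -5.9401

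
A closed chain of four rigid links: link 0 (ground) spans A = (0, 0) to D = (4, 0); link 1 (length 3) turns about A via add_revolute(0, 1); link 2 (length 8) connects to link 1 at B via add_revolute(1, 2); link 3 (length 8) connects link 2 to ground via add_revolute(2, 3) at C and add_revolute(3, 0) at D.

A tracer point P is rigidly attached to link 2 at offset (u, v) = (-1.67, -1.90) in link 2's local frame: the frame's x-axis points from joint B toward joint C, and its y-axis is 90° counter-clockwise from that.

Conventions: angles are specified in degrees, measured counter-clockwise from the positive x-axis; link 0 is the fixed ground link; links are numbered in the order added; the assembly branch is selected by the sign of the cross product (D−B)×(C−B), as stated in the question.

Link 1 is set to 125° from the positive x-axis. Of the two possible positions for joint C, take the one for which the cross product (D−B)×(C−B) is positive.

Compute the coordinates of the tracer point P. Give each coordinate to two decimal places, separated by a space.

A=(0,0), D=(4.00,0)
B = A + 3.00·(cos125°, sin125°) = (-1.7207, 2.4575)
|BD| = 6.2262
circle(B,8.00) ∩ circle(D,8.00): a=3.1131, h=7.3694
  candidates: C₊=(4.0483,7.9999) cross=45.884; C₋=(-1.7690,-5.5424) cross=-45.884
  branch + wants cross > 0 → take C=(4.0483,7.9999) (cross=45.884)
ex = (C−B)/|BC| = (0.7211,0.6928); ey = (-0.6928,0.7211)
P = B + -1.67·ex + -1.90·ey = (-1.6087,-0.0697)

-1.61 -0.07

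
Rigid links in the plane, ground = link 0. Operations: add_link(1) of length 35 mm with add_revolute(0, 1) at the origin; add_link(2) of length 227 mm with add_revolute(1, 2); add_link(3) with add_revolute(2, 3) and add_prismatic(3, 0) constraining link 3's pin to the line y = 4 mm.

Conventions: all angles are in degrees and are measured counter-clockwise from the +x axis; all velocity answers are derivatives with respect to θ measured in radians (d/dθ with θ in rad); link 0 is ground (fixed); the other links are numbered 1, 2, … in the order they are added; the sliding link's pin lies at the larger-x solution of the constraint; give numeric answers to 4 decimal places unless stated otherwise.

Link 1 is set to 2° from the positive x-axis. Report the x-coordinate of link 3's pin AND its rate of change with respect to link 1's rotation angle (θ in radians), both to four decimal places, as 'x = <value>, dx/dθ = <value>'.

geometry: r = 35 mm, L = 227 mm, e = 4 mm
crank pin P = (r cos θ, r sin θ) = (34.978679, 1.221482)
h = r sin θ − e = 1.221482 − 4 = -2.778518
x = r cos θ + √(L² − h²) = 34.978679 + 226.982995 = 261.961674
dx/dθ = −r sin θ − h·r cos θ/√(L² − h²) (θ in radians; h = -2.778518) = -0.793305

x = 261.9617, dx/dθ = -0.7933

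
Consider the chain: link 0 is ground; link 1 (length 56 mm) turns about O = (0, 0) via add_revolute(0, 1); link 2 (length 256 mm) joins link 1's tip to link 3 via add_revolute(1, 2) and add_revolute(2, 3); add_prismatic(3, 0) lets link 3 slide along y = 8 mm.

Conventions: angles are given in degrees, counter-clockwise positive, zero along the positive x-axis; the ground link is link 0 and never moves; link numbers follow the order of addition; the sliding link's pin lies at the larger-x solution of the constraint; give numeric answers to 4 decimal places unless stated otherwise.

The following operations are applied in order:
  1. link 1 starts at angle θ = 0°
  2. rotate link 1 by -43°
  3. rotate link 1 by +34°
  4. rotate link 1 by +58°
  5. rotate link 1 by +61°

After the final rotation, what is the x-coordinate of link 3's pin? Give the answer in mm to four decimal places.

geometry: r = 56 mm, L = 256 mm, e = 8 mm; θ starts at 0°
rotate link 1 by -43°: θ ← 0° -43° = -43°
rotate link 1 by +34°: θ ← -43° +34° = -9°
rotate link 1 by +58°: θ ← -9° +58° = 49°
rotate link 1 by +61°: θ ← 49° +61° = 110°
crank pin P = (r cos θ, r sin θ) = (-19.153128, 52.622787)
h = r sin θ − e = 52.622787 − 8 = 44.622787
x = r cos θ + √(L² − h²) = -19.153128 + 252.080953 = 232.927825

232.9278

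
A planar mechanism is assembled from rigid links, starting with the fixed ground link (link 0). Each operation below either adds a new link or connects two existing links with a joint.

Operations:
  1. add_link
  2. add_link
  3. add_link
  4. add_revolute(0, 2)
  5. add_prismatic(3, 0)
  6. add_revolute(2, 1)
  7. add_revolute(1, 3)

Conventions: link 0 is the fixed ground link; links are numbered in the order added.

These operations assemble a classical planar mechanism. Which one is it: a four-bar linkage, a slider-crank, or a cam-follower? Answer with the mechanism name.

links: 4 (incl. ground); joints: 3 revolute, 1 prismatic, 0 higher (cam) pair, forming one closed loop
4 links, 3 revolutes + 1 prismatic in one loop → slider-crank

slider-crank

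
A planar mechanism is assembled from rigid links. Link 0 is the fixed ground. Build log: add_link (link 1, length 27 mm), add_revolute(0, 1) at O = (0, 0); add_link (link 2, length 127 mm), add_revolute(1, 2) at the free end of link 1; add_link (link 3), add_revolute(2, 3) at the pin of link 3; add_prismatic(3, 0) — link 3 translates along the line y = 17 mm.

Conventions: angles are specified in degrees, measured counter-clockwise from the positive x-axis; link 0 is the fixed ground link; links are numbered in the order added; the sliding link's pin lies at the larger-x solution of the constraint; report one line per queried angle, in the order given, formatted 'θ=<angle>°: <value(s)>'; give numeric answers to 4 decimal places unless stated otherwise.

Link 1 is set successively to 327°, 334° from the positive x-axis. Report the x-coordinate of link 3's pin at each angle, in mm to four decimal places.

geometry: r = 27 mm, L = 127 mm, e = 17 mm
θ=327°: crank pin P = (r cos θ, r sin θ) = (22.644105, -14.705254)
θ=327°: h = r sin θ − e = -14.705254 − 17 = -31.705254
θ=327°: x = r cos θ + √(L² − h²) = 22.644105 + 122.978766 = 145.622871
θ=334°: crank pin P = (r cos θ, r sin θ) = (24.267439, -11.836021)
θ=334°: h = r sin θ − e = -11.836021 − 17 = -28.836021
θ=334°: x = r cos θ + √(L² − h²) = 24.267439 + 123.682998 = 147.950437

θ=327°: 145.6229
θ=334°: 147.9504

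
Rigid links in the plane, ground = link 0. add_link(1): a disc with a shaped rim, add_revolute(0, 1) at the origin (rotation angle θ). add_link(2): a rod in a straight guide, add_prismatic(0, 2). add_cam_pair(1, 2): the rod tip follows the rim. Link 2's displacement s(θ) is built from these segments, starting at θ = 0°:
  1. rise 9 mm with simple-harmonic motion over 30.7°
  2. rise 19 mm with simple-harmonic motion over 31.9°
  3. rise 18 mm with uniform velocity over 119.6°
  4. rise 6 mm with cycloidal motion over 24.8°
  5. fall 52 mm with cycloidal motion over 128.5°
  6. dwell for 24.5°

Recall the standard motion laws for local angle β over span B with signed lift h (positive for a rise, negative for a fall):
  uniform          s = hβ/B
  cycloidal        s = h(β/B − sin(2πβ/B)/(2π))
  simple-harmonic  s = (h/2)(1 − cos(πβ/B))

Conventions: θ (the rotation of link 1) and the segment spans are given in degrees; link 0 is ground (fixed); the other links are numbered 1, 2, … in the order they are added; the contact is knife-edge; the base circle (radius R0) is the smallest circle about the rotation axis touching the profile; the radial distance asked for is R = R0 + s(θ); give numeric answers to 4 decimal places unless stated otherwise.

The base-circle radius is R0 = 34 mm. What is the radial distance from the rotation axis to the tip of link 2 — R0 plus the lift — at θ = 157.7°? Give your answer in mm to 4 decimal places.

segment 1 (0° to 30.7°, simple-harmonic, h = 9) is passed completely: s = 0.0000 + (9) = 9.0000
segment 2 (30.7° to 62.6°, simple-harmonic, h = 19) is passed completely: s = 9.0000 + (19) = 28.0000
θ = 157.7° falls in segment 3 (62.6° to 182.2°, uniform, h = 18): β = 157.7 − 62.6 = 95.1°, B = 119.6°; Δs = 18·95.1/119.6 = 14.3127; s = 28.0000 + 14.3127 = 42.3127
R = R0 + s = 34 + 42.3127 = 76.3127

76.3127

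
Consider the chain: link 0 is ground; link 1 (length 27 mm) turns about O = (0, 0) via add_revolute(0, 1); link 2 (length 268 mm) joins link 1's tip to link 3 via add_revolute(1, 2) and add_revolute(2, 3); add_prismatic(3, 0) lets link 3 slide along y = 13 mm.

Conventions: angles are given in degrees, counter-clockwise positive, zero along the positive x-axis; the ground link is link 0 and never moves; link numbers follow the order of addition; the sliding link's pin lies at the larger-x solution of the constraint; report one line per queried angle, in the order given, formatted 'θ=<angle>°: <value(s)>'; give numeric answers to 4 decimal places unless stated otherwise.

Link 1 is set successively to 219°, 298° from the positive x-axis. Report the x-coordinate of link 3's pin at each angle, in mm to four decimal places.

geometry: r = 27 mm, L = 268 mm, e = 13 mm
θ=219°: crank pin P = (r cos θ, r sin θ) = (-20.982941, -16.991651)
θ=219°: h = r sin θ − e = -16.991651 − 13 = -29.991651
θ=219°: x = r cos θ + √(L² − h²) = -20.982941 + 266.316543 = 245.333602
θ=298°: crank pin P = (r cos θ, r sin θ) = (12.675732, -23.839585)
θ=298°: h = r sin θ − e = -23.839585 − 13 = -36.839585
θ=298°: x = r cos θ + √(L² − h²) = 12.675732 + 265.455919 = 278.131651

θ=219°: 245.3336
θ=298°: 278.1317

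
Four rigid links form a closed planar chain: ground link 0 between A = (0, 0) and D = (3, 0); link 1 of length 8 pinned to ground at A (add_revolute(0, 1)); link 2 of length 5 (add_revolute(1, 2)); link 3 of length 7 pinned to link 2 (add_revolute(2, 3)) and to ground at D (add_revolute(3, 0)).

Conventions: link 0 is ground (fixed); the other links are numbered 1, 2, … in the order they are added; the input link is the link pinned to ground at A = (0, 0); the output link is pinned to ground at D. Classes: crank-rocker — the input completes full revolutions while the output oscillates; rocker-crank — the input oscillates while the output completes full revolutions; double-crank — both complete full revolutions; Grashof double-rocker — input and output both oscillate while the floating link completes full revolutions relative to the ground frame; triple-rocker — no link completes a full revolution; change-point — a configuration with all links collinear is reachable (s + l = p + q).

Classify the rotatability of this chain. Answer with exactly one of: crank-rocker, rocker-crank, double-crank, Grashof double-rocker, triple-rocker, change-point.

lengths: ground=3, input=8, coupler=5, output=7
sorted: s=3 (shortest), l=8 (longest), p+q=12
s + l = 11 vs p + q = 12
s + l < p + q (Grashof) with shortest = ground link → double-crank

double-crank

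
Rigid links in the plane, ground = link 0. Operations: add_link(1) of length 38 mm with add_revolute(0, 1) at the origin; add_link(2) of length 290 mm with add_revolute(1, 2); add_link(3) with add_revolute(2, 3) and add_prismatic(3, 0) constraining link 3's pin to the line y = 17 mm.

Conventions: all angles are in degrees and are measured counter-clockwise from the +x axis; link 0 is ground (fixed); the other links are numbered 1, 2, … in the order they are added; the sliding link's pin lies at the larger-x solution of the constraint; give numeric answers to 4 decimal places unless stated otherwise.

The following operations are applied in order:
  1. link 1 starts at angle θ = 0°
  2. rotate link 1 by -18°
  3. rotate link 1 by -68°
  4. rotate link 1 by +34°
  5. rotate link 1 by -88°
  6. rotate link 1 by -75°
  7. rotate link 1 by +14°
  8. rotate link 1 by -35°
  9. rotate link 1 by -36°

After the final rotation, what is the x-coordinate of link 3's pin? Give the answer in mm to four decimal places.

geometry: r = 38 mm, L = 290 mm, e = 17 mm; θ starts at 0°
rotate link 1 by -18°: θ ← 0° -18° = -18°
rotate link 1 by -68°: θ ← -18° -68° = -86°
rotate link 1 by +34°: θ ← -86° +34° = -52°
rotate link 1 by -88°: θ ← -52° -88° = -140°
rotate link 1 by -75°: θ ← -140° -75° = -215°
rotate link 1 by +14°: θ ← -215° +14° = -201°
rotate link 1 by -35°: θ ← -201° -35° = -236°
rotate link 1 by -36°: θ ← -236° -36° = -272°
crank pin P = (r cos θ, r sin θ) = (1.326181, 37.976851)
h = r sin θ − e = 37.976851 − 17 = 20.976851
x = r cos θ + √(L² − h²) = 1.326181 + 289.240336 = 290.566516

290.5665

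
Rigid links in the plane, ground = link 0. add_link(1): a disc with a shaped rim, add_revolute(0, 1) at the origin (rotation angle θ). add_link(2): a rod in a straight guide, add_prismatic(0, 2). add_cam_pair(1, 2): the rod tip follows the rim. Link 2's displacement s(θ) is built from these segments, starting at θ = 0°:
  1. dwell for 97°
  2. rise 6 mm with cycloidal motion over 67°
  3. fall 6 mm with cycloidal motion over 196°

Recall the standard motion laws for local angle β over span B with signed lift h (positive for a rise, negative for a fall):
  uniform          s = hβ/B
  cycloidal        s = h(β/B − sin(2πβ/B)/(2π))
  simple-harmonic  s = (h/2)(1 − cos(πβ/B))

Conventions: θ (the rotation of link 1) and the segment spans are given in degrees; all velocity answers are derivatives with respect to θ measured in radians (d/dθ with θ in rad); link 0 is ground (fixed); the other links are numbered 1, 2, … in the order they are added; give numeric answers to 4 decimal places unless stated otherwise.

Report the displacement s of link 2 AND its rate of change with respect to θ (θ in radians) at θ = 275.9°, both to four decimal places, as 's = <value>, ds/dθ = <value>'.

segment 1 (0° to 97°, dwell): s unchanged at 0.0000
segment 2 (97° to 164°, cycloidal, h = 6) is passed completely: s = 0.0000 + (6) = 6.0000
θ = 275.9° falls in segment 3 (164° to 360°, cycloidal, h = -6): β = 275.9 − 164 = 111.9°, B = 196°; Δs = -6·(0.5709 − sin(2π·0.5709)/(2π)) = -3.8371; s = 6.0000 − 3.8371 = 2.1629
velocity in seg [164°–360°] (cycloidal), θ in radians: β = 111.9° = 1.9530 rad, B = 196° = 3.4208 rad; ds/dθ = (h/B)(1 − cos(2πβ/B)) = ((-6)/3.4208)(1 − cos(2π·0.5709)) = -3.336640 mm/rad

s = 2.1629, ds/dθ = -3.3366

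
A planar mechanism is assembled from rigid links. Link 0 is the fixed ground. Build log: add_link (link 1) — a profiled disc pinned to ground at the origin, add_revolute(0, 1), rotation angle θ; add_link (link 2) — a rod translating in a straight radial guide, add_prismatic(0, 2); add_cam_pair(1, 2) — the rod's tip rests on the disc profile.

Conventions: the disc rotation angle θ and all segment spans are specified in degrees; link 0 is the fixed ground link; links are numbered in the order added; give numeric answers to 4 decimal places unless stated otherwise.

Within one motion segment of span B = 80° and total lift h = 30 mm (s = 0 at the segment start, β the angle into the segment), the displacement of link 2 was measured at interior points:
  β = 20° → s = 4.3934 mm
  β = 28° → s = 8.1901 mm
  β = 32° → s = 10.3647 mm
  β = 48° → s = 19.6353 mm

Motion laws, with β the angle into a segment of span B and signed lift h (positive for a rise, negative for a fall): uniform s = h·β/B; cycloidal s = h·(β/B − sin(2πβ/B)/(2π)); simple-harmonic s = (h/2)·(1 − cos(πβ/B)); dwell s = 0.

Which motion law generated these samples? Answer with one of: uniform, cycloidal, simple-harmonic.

candidates at β/B = r: uniform s = h·r (linear in β); cycloidal s = h·(r − sin(2πr)/(2π)); simple-harmonic s = (h/2)(1 − cos(πr))
β=20°: printed 4.3934 | uniform 7.5000, cycloidal 2.7254, simple-harmonic 4.3934
β=28°: printed 8.1901 | uniform 10.5000, cycloidal 6.6372, simple-harmonic 8.1901
β=32°: printed 10.3647 | uniform 12.0000, cycloidal 9.1935, simple-harmonic 10.3647
β=48°: printed 19.6353 | uniform 18.0000, cycloidal 20.8065, simple-harmonic 19.6353
only one law matches every sample → simple-harmonic

simple-harmonic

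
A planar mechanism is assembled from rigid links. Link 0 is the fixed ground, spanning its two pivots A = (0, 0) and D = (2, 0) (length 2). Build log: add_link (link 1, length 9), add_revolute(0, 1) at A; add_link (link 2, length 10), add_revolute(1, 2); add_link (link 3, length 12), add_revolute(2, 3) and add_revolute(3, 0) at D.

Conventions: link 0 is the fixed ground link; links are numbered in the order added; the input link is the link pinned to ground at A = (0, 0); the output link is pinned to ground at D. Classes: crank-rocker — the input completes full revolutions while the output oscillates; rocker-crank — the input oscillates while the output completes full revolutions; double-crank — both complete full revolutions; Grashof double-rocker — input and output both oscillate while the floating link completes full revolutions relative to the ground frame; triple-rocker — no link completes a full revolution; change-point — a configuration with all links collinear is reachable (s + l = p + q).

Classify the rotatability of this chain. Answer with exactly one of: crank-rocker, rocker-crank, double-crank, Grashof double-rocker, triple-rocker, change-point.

lengths: ground=2, input=9, coupler=10, output=12
sorted: s=2 (shortest), l=12 (longest), p+q=19
s + l = 14 vs p + q = 19
s + l < p + q (Grashof) with shortest = ground link → double-crank

double-crank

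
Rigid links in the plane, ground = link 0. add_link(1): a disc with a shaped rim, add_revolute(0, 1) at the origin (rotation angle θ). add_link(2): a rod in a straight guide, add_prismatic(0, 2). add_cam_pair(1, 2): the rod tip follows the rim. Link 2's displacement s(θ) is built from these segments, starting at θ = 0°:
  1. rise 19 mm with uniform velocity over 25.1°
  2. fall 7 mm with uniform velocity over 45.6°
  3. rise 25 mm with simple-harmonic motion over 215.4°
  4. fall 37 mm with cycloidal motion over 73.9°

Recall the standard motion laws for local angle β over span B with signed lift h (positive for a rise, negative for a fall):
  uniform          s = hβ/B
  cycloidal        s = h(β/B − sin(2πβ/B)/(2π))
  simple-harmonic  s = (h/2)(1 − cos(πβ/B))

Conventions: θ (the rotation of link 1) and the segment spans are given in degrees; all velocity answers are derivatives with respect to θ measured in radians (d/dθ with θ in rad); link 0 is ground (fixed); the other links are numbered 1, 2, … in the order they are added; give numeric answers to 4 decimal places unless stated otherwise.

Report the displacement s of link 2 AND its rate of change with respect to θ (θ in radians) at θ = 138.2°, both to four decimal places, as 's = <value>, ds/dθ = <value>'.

segment 1 (0° to 25.1°, uniform, h = 19) is passed completely: s = 0.0000 + (19) = 19.0000
segment 2 (25.1° to 70.7°, uniform, h = -7) is passed completely: s = 19.0000 + (-7) = 12.0000
θ = 138.2° falls in segment 3 (70.7° to 286.1°, simple-harmonic, h = 25): β = 138.2 − 70.7 = 67.5°, B = 215.4°; Δs = 25/2·(1 − cos(π·0.3134)) = 5.5838; s = 12.0000 + 5.5838 = 17.5838
velocity in seg [70.7°–286.1°] (simple-harmonic), θ in radians: β = 67.5° = 1.1781 rad, B = 215.4° = 3.7594 rad; ds/dθ = (πh/(2B)) sin(πβ/B) = (π·25/(2·3.7594)) sin(π·0.3134) = 8.701105 mm/rad

s = 17.5838, ds/dθ = 8.7011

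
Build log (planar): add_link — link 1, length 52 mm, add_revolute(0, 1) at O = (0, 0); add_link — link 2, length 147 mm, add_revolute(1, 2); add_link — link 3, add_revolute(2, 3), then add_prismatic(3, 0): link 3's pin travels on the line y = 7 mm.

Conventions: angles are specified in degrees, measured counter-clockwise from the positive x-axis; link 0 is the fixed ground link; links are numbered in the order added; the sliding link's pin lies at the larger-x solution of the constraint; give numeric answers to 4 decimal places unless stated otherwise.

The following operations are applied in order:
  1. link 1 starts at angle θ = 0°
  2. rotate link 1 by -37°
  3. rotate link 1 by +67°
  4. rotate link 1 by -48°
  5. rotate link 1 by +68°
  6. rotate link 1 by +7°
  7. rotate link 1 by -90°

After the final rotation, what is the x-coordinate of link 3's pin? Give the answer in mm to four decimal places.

geometry: r = 52 mm, L = 147 mm, e = 7 mm; θ starts at 0°
rotate link 1 by -37°: θ ← 0° -37° = -37°
rotate link 1 by +67°: θ ← -37° +67° = 30°
rotate link 1 by -48°: θ ← 30° -48° = -18°
rotate link 1 by +68°: θ ← -18° +68° = 50°
rotate link 1 by +7°: θ ← 50° +7° = 57°
rotate link 1 by -90°: θ ← 57° -90° = -33°
crank pin P = (r cos θ, r sin θ) = (43.610870, -28.321230)
h = r sin θ − e = -28.321230 − 7 = -35.321230
x = r cos θ + √(L² − h²) = 43.610870 + 142.693415 = 186.304285

186.3043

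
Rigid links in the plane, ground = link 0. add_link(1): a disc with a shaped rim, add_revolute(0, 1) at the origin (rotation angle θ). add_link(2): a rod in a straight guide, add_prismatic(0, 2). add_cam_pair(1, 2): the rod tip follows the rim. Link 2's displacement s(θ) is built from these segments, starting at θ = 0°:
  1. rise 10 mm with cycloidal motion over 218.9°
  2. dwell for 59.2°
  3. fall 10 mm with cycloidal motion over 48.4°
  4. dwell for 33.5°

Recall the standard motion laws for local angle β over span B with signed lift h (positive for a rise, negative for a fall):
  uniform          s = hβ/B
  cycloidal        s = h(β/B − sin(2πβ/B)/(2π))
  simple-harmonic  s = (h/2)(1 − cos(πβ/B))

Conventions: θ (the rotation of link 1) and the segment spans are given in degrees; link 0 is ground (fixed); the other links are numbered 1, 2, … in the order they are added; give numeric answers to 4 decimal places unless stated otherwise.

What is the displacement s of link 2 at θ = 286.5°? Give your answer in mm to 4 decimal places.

segment 1 (0° to 218.9°, cycloidal, h = 10) is passed completely: s = 0.0000 + (10) = 10.0000
segment 2 (218.9° to 278.1°, dwell): s unchanged at 10.0000
θ = 286.5° falls in segment 3 (278.1° to 326.5°, cycloidal, h = -10): β = 286.5 − 278.1 = 8.4°, B = 48.4°; Δs = -10·(0.1736 − sin(2π·0.1736)/(2π)) = -0.3241; s = 10.0000 − 0.3241 = 9.6759

9.6759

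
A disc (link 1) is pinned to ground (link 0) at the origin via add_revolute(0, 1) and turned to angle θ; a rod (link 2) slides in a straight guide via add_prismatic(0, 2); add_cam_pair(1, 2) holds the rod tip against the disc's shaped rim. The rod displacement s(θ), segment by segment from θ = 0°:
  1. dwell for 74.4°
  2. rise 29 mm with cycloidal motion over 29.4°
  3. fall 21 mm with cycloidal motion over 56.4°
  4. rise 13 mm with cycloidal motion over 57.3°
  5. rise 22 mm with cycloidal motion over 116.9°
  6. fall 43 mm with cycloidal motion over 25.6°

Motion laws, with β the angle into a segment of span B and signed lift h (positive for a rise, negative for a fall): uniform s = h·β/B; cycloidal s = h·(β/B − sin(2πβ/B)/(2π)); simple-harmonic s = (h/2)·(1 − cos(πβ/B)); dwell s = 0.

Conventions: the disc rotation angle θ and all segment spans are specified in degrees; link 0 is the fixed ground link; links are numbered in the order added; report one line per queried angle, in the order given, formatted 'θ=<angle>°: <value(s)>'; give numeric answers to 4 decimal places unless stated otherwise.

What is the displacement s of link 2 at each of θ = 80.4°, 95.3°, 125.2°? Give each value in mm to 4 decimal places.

segment 1 (0° to 74.4°, dwell): s unchanged at 0.0000
θ = 80.4° falls in segment 2 (74.4° to 103.8°, cycloidal, h = 29): β = 80.4 − 74.4 = 6°, B = 29.4°; Δs = 29·(0.2041 − sin(2π·0.2041)/(2π)) = 1.4936; s = 0.0000 + 1.4936 = 1.4936
θ = 95.3° falls in segment 2 (74.4° to 103.8°, cycloidal, h = 29): β = 95.3 − 74.4 = 20.9°, B = 29.4°; Δs = 29·(0.7109 − sin(2π·0.7109)/(2π)) = 25.0924; s = 0.0000 + 25.0924 = 25.0924
segment 2 (74.4° to 103.8°, cycloidal, h = 29) is passed completely: s = 0.0000 + (29) = 29.0000
θ = 125.2° falls in segment 3 (103.8° to 160.2°, cycloidal, h = -21): β = 125.2 − 103.8 = 21.4°, B = 56.4°; Δs = -21·(0.3794 − sin(2π·0.3794)/(2π)) = -5.6715; s = 29.0000 − 5.6715 = 23.3285

θ=80.4°: 1.4936
θ=95.3°: 25.0924
θ=125.2°: 23.3285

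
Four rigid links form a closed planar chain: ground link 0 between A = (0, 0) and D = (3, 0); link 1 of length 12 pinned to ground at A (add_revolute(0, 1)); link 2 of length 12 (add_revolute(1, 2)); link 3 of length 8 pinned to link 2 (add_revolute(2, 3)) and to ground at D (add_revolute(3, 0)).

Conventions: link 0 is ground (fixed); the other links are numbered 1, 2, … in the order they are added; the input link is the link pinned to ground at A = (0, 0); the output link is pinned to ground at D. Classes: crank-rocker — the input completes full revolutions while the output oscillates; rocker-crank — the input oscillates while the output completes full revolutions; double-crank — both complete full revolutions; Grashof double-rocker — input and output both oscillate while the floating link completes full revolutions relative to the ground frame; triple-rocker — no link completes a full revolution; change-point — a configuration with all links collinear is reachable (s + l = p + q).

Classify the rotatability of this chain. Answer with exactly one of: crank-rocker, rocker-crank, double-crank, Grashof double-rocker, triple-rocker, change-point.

lengths: ground=3, input=12, coupler=12, output=8
sorted: s=3 (shortest), l=12 (longest), p+q=20
s + l = 15 vs p + q = 20
s + l < p + q (Grashof) with shortest = ground link → double-crank

double-crank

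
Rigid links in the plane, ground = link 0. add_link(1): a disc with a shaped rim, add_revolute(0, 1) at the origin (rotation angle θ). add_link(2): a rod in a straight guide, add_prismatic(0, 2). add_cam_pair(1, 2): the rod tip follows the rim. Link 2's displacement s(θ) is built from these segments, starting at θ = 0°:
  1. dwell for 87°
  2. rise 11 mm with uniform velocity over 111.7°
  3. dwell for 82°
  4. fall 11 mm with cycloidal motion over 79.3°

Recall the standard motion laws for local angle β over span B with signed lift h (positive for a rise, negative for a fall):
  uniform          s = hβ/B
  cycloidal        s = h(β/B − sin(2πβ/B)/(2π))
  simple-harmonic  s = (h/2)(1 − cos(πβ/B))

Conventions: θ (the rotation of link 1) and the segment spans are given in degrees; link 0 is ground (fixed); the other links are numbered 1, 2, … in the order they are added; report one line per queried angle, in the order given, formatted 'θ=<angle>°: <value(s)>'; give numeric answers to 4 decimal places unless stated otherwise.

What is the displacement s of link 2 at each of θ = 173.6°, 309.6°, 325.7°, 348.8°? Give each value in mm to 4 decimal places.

segment 1 (0° to 87°, dwell): s unchanged at 0.0000
θ = 173.6° falls in segment 2 (87° to 198.7°, uniform, h = 11): β = 173.6 − 87 = 86.6°, B = 111.7°; Δs = 11·86.6/111.7 = 8.5282; s = 0.0000 + 8.5282 = 8.5282
segment 2 (87° to 198.7°, uniform, h = 11) is passed completely: s = 0.0000 + (11) = 11.0000
segment 3 (198.7° to 280.7°, dwell): s unchanged at 11.0000
θ = 309.6° falls in segment 4 (280.7° to 360°, cycloidal, h = -11): β = 309.6 − 280.7 = 28.9°, B = 79.3°; Δs = -11·(0.3644 − sin(2π·0.3644)/(2π)) = -2.6915; s = 11.0000 − 2.6915 = 8.3085
θ = 325.7° falls in segment 4 (280.7° to 360°, cycloidal, h = -11): β = 325.7 − 280.7 = 45°, B = 79.3°; Δs = -11·(0.5675 − sin(2π·0.5675)/(2π)) = -6.9622; s = 11.0000 − 6.9622 = 4.0378
θ = 348.8° falls in segment 4 (280.7° to 360°, cycloidal, h = -11): β = 348.8 − 280.7 = 68.1°, B = 79.3°; Δs = -11·(0.8588 − sin(2π·0.8588)/(2π)) = -10.8040; s = 11.0000 − 10.8040 = 0.1960

θ=173.6°: 8.5282
θ=309.6°: 8.3085
θ=325.7°: 4.0378
θ=348.8°: 0.1960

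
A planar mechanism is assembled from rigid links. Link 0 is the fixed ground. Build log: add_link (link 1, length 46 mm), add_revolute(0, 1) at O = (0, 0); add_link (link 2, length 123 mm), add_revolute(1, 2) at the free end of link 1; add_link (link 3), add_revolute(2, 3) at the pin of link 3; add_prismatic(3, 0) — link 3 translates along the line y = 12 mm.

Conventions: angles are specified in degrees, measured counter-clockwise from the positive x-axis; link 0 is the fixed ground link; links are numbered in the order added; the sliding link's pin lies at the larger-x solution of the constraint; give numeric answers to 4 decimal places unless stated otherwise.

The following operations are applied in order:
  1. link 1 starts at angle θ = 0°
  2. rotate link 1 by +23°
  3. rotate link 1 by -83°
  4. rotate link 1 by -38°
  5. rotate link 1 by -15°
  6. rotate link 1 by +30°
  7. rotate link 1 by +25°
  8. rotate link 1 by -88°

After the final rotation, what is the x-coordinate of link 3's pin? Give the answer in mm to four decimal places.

geometry: r = 46 mm, L = 123 mm, e = 12 mm; θ starts at 0°
rotate link 1 by +23°: θ ← 0° +23° = 23°
rotate link 1 by -83°: θ ← 23° -83° = -60°
rotate link 1 by -38°: θ ← -60° -38° = -98°
rotate link 1 by -15°: θ ← -98° -15° = -113°
rotate link 1 by +30°: θ ← -113° +30° = -83°
rotate link 1 by +25°: θ ← -83° +25° = -58°
rotate link 1 by -88°: θ ← -58° -88° = -146°
crank pin P = (r cos θ, r sin θ) = (-38.135728, -25.722874)
h = r sin θ − e = -25.722874 − 12 = -37.722874
x = r cos θ + √(L² − h²) = -38.135728 + 117.072562 = 78.936834

78.9368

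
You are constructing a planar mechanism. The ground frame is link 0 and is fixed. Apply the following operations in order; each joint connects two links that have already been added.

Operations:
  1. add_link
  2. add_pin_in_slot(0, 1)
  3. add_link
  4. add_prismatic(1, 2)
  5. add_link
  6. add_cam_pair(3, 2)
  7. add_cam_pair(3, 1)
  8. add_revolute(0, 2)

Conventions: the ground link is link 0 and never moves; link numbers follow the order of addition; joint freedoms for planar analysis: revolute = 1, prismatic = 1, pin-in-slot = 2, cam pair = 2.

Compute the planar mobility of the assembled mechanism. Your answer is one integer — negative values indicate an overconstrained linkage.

link 0 = ground. State L|J1|J2 = 1|0|0
+link1  2|0|0
PS(0,1) f=2→J2  2|0|1
+link2  3|0|1
P(1,2) f=1→J1  3|1|1
+link3  4|1|1
C(3,2) f=2→J2  4|1|2
C(3,1) f=2→J2  4|1|3
R(0,2) f=1→J1  4|2|3
M = 3(4−1)−2·2−3 = 9−4−3 = 2

M = 2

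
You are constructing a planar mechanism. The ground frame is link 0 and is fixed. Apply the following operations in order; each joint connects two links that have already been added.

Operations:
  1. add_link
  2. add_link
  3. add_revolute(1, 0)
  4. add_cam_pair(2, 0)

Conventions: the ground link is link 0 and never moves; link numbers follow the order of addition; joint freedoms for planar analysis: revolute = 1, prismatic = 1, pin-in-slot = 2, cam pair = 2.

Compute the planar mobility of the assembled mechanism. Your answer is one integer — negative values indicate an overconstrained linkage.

L=1 J1=0 J2=0
add link → L=2 J1=0 J2=0
add link → L=3 J1=0 J2=0
R@1,0 dof=1 J1 → L=3 J1=1 J2=0
C@2,0 dof=2 J2 → L=3 J1=1 J2=1
M=3(L−1)−2J1−J2=3·2−2·1−1=3

M = 3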